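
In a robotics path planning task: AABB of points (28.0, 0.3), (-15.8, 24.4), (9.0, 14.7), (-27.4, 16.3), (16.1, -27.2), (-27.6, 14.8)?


x range: [-27.6, 28]
y range: [-27.2, 24.4]
Bounding box: (-27.6,-27.2) to (28,24.4)

(-27.6,-27.2) to (28,24.4)


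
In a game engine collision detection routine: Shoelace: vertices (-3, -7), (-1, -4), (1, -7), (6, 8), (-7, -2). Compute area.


Shoelace sum: ((-3)*(-4) - (-1)*(-7)) + ((-1)*(-7) - 1*(-4)) + (1*8 - 6*(-7)) + (6*(-2) - (-7)*8) + ((-7)*(-7) - (-3)*(-2))
= 153
Area = |153|/2 = 76.5

76.5


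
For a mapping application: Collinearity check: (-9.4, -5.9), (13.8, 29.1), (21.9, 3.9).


Cross product: (13.8-(-9.4))*(3.9-(-5.9)) - (29.1-(-5.9))*(21.9-(-9.4))
= -868.14

No, not collinear


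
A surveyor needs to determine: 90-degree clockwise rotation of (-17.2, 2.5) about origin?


90° CW: (x,y) -> (y, -x)
(-17.2,2.5) -> (2.5, 17.2)

(2.5, 17.2)


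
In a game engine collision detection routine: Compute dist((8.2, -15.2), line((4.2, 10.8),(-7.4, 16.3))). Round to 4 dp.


|cross product| = 279.6
|line direction| = sqrt(164.81) = 12.8378
Distance = 279.6/sqrt(164.81) = 21.7794

21.7794


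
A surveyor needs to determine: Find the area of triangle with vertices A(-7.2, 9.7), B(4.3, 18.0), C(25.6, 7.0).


Area = |x_A(y_B-y_C) + x_B(y_C-y_A) + x_C(y_A-y_B)|/2
= |(-79.2) + (-11.61) + (-212.48)|/2
= 303.29/2 = 151.645

151.645


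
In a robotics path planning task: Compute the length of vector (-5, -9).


|u| = sqrt((-5)^2 + (-9)^2) = sqrt(106) = 10.2956

10.2956


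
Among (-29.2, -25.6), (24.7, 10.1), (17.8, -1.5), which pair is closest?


d(P0,P1) = 64.6506, d(P0,P2) = 52.8187, d(P1,P2) = 13.497
Closest: P1 and P2

Closest pair: (24.7, 10.1) and (17.8, -1.5), distance = 13.497


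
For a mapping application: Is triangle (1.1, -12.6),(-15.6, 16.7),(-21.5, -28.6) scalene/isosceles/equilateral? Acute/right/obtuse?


Side lengths squared: AB^2=1137.38, BC^2=2086.9, CA^2=766.76
Sorted: [766.76, 1137.38, 2086.9]
By sides: Scalene, By angles: Obtuse

Scalene, Obtuse


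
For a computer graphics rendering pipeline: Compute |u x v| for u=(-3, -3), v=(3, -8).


|u x v| = |(-3)*(-8) - (-3)*3|
= |24 - (-9)| = 33

33


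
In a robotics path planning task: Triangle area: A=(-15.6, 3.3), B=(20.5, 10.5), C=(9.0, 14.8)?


Area = |x_A(y_B-y_C) + x_B(y_C-y_A) + x_C(y_A-y_B)|/2
= |67.08 + 235.75 + (-64.8)|/2
= 238.03/2 = 119.015

119.015


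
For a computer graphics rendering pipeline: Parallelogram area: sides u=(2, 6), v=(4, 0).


|u x v| = |2*0 - 6*4|
= |0 - 24| = 24

24


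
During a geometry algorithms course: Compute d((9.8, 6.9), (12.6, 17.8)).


dx=2.8, dy=10.9
d^2 = 2.8^2 + 10.9^2 = 126.65
d = sqrt(126.65) = 11.2539

11.2539


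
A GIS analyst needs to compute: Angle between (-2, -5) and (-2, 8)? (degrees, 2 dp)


u.v = -36, |u| = sqrt(29) = 5.3852, |v| = sqrt(68) = 8.2462
cos(theta) = u.v/(|u||v|) = -36/sqrt(1972) = -0.810679
theta = acos(-0.810679) = 144.16 degrees

144.16 degrees


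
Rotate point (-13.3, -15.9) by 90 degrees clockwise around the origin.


90° CW: (x,y) -> (y, -x)
(-13.3,-15.9) -> (-15.9, 13.3)

(-15.9, 13.3)


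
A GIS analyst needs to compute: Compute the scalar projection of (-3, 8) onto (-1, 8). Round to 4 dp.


u.v = 67, |v| = sqrt(65) = 8.0623
Scalar projection = u.v / |v| = 67 / sqrt(65) = 8.3103

8.3103


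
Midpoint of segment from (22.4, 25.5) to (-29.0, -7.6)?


M = ((22.4+(-29))/2, (25.5+(-7.6))/2)
= (-3.3, 8.95)

(-3.3, 8.95)


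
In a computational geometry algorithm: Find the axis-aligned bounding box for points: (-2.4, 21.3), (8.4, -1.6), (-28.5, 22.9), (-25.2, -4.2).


x range: [-28.5, 8.4]
y range: [-4.2, 22.9]
Bounding box: (-28.5,-4.2) to (8.4,22.9)

(-28.5,-4.2) to (8.4,22.9)


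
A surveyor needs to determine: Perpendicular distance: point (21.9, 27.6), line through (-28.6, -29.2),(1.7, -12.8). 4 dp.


|cross product| = 892.84
|line direction| = sqrt(1187.05) = 34.4536
Distance = 892.84/sqrt(1187.05) = 25.9143

25.9143


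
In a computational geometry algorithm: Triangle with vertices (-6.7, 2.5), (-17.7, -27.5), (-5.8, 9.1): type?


Side lengths squared: AB^2=1021, BC^2=1481.17, CA^2=44.37
Sorted: [44.37, 1021, 1481.17]
By sides: Scalene, By angles: Obtuse

Scalene, Obtuse


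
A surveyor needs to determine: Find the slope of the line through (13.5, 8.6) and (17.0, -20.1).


slope = (y2-y1)/(x2-x1) = ((-20.1)-8.6)/(17-13.5) = (-28.7)/3.5 = -8.2

-8.2


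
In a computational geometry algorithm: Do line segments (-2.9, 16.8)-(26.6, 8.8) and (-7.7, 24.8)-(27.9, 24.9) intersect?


Cross products: d1=-285.28, d2=-573.03, d3=197.6, d4=485.35
d1*d2 < 0 and d3*d4 < 0? no

No, they don't intersect


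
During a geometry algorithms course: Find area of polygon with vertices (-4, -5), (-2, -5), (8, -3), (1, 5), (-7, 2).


Shoelace sum: ((-4)*(-5) - (-2)*(-5)) + ((-2)*(-3) - 8*(-5)) + (8*5 - 1*(-3)) + (1*2 - (-7)*5) + ((-7)*(-5) - (-4)*2)
= 179
Area = |179|/2 = 89.5

89.5


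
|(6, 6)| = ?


|u| = sqrt(6^2 + 6^2) = sqrt(72) = 8.4853

8.4853


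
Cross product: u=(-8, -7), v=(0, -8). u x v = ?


u x v = u_x*v_y - u_y*v_x = (-8)*(-8) - (-7)*0
= 64 - 0 = 64

64


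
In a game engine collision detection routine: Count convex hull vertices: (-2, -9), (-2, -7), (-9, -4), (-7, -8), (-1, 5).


Convex hull vertices (CCW): (-9, -4), (-7, -8), (-2, -9), (-1, 5)
Count = 4

4


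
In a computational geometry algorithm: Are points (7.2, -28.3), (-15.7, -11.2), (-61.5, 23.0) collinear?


Cross product: ((-15.7)-7.2)*(23-(-28.3)) - ((-11.2)-(-28.3))*((-61.5)-7.2)
= 0

Yes, collinear


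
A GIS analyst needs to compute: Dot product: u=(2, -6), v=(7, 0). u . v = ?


u . v = u_x*v_x + u_y*v_y = 2*7 + (-6)*0
= 14 + 0 = 14

14


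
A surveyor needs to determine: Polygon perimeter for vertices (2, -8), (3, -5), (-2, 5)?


Sides: (2, -8)->(3, -5): sqrt(10) = 3.162278, (3, -5)->(-2, 5): sqrt(125) = 11.18034, (-2, 5)->(2, -8): sqrt(185) = 13.601471
Sum = 27.944089
Perimeter = 27.9441

27.9441


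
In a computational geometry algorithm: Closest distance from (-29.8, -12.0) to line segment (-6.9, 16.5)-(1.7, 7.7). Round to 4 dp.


Project P onto AB: t = 0.3557 (clamped to [0,1])
Closest point on segment: (-3.8406, 13.3694)
Distance: 36.2974

36.2974


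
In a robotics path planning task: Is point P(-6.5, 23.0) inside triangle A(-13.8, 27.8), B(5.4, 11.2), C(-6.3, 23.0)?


Cross products: AB x AP = 29.02, BC x BP = 2.36, CA x CP = 0.96
All same sign? yes

Yes, inside


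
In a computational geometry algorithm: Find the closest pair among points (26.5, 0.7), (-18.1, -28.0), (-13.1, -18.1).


d(P0,P1) = 53.0363, d(P0,P2) = 43.8361, d(P1,P2) = 11.091
Closest: P1 and P2

Closest pair: (-18.1, -28.0) and (-13.1, -18.1), distance = 11.091


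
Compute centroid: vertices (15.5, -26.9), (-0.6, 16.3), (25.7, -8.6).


Centroid = ((x_A+x_B+x_C)/3, (y_A+y_B+y_C)/3)
= ((15.5+(-0.6)+25.7)/3, ((-26.9)+16.3+(-8.6))/3)
= (13.5333, -6.4)

(13.5333, -6.4)


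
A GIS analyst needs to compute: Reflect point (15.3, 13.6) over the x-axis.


Reflection over x-axis: (x,y) -> (x,-y)
(15.3, 13.6) -> (15.3, -13.6)

(15.3, -13.6)


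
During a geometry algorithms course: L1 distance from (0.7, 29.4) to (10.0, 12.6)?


|0.7-10| + |29.4-12.6| = 9.3 + 16.8 = 26.1

26.1


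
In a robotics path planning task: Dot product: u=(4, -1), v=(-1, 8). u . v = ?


u . v = u_x*v_x + u_y*v_y = 4*(-1) + (-1)*8
= (-4) + (-8) = -12

-12


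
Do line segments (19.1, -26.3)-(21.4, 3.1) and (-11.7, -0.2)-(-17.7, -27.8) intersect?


Cross products: d1=1006.68, d2=893.76, d3=965.55, d4=1078.47
d1*d2 < 0 and d3*d4 < 0? no

No, they don't intersect


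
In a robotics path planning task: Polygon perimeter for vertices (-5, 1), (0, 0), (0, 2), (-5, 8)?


Sides: (-5, 1)->(0, 0): sqrt(26) = 5.09902, (0, 0)->(0, 2): sqrt(4) = 2, (0, 2)->(-5, 8): sqrt(61) = 7.81025, (-5, 8)->(-5, 1): sqrt(49) = 7
Sum = 21.90927
Perimeter = 21.9093

21.9093


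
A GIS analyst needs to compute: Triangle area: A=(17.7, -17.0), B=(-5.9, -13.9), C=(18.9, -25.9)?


Area = |x_A(y_B-y_C) + x_B(y_C-y_A) + x_C(y_A-y_B)|/2
= |212.4 + 52.51 + (-58.59)|/2
= 206.32/2 = 103.16

103.16


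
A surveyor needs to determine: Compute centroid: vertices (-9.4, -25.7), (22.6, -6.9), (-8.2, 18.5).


Centroid = ((x_A+x_B+x_C)/3, (y_A+y_B+y_C)/3)
= (((-9.4)+22.6+(-8.2))/3, ((-25.7)+(-6.9)+18.5)/3)
= (1.6667, -4.7)

(1.6667, -4.7)


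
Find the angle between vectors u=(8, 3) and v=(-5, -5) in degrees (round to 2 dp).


u.v = -55, |u| = sqrt(73) = 8.544, |v| = sqrt(50) = 7.0711
cos(theta) = u.v/(|u||v|) = -55/sqrt(3650) = -0.910366
theta = acos(-0.910366) = 155.56 degrees

155.56 degrees


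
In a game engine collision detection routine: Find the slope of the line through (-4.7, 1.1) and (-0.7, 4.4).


slope = (y2-y1)/(x2-x1) = (4.4-1.1)/((-0.7)-(-4.7)) = 3.3/4 = 0.825

0.825


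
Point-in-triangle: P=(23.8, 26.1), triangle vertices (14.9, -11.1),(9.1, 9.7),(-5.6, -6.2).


Cross products: AB x AP = -400.88, BC x BP = -7.35, CA x CP = 806.21
All same sign? no

No, outside


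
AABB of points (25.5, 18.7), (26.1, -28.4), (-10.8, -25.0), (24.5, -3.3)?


x range: [-10.8, 26.1]
y range: [-28.4, 18.7]
Bounding box: (-10.8,-28.4) to (26.1,18.7)

(-10.8,-28.4) to (26.1,18.7)


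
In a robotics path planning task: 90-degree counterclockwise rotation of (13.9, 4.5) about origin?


90° CCW: (x,y) -> (-y, x)
(13.9,4.5) -> (-4.5, 13.9)

(-4.5, 13.9)


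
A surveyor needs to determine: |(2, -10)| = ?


|u| = sqrt(2^2 + (-10)^2) = sqrt(104) = 10.198

10.198


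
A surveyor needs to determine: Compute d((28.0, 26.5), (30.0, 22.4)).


dx=2, dy=-4.1
d^2 = 2^2 + (-4.1)^2 = 20.81
d = sqrt(20.81) = 4.5618

4.5618


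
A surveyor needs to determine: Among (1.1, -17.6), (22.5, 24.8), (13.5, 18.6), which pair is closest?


d(P0,P1) = 47.4944, d(P0,P2) = 38.2649, d(P1,P2) = 10.9289
Closest: P1 and P2

Closest pair: (22.5, 24.8) and (13.5, 18.6), distance = 10.9289


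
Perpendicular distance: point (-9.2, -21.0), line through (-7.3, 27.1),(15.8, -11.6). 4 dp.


|cross product| = 1184.64
|line direction| = sqrt(2031.3) = 45.0699
Distance = 1184.64/sqrt(2031.3) = 26.2845

26.2845


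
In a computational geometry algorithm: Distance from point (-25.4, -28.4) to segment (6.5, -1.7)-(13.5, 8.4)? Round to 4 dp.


Project P onto AB: t = 0 (clamped to [0,1])
Closest point on segment: (6.5, -1.7)
Distance: 41.5993

41.5993


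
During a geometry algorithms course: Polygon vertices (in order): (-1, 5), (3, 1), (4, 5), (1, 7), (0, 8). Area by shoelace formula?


Shoelace sum: ((-1)*1 - 3*5) + (3*5 - 4*1) + (4*7 - 1*5) + (1*8 - 0*7) + (0*5 - (-1)*8)
= 34
Area = |34|/2 = 17

17


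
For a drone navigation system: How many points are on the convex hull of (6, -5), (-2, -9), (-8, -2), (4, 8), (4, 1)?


Convex hull vertices (CCW): (-8, -2), (-2, -9), (6, -5), (4, 8)
Count = 4

4


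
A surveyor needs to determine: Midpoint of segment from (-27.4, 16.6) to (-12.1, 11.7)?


M = (((-27.4)+(-12.1))/2, (16.6+11.7)/2)
= (-19.75, 14.15)

(-19.75, 14.15)


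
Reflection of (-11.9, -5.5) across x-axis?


Reflection over x-axis: (x,y) -> (x,-y)
(-11.9, -5.5) -> (-11.9, 5.5)

(-11.9, 5.5)


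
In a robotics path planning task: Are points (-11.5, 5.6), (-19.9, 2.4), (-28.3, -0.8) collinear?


Cross product: ((-19.9)-(-11.5))*((-0.8)-5.6) - (2.4-5.6)*((-28.3)-(-11.5))
= 0

Yes, collinear


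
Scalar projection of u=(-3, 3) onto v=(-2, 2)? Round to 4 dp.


u.v = 12, |v| = sqrt(8) = 2.8284
Scalar projection = u.v / |v| = 12 / sqrt(8) = 4.2426

4.2426


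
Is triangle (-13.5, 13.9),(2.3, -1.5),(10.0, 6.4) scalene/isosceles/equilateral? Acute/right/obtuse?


Side lengths squared: AB^2=486.8, BC^2=121.7, CA^2=608.5
Sorted: [121.7, 486.8, 608.5]
By sides: Scalene, By angles: Right

Scalene, Right


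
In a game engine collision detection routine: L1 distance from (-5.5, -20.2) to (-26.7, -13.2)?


|(-5.5)-(-26.7)| + |(-20.2)-(-13.2)| = 21.2 + 7 = 28.2

28.2


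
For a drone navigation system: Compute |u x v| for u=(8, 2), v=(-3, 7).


|u x v| = |8*7 - 2*(-3)|
= |56 - (-6)| = 62

62


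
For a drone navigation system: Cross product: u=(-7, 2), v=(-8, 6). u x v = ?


u x v = u_x*v_y - u_y*v_x = (-7)*6 - 2*(-8)
= (-42) - (-16) = -26

-26


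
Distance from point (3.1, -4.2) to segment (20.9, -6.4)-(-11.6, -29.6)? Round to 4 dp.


Project P onto AB: t = 0.3308 (clamped to [0,1])
Closest point on segment: (10.1489, -14.0746)
Distance: 12.1324

12.1324


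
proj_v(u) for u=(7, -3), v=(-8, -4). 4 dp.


u.v = -44, |v| = sqrt(80) = 8.9443
Scalar projection = u.v / |v| = -44 / sqrt(80) = -4.9193

-4.9193


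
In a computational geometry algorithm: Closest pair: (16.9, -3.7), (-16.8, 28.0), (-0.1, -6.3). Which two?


d(P0,P1) = 46.2664, d(P0,P2) = 17.1977, d(P1,P2) = 38.1494
Closest: P0 and P2

Closest pair: (16.9, -3.7) and (-0.1, -6.3), distance = 17.1977


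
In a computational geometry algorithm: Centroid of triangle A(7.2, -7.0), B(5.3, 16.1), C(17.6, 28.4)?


Centroid = ((x_A+x_B+x_C)/3, (y_A+y_B+y_C)/3)
= ((7.2+5.3+17.6)/3, ((-7)+16.1+28.4)/3)
= (10.0333, 12.5)

(10.0333, 12.5)


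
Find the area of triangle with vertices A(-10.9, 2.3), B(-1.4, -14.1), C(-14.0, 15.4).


Area = |x_A(y_B-y_C) + x_B(y_C-y_A) + x_C(y_A-y_B)|/2
= |321.55 + (-18.34) + (-229.6)|/2
= 73.61/2 = 36.805

36.805


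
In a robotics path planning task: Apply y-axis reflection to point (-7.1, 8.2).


Reflection over y-axis: (x,y) -> (-x,y)
(-7.1, 8.2) -> (7.1, 8.2)

(7.1, 8.2)


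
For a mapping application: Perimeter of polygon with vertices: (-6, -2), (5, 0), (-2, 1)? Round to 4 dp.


Sides: (-6, -2)->(5, 0): sqrt(125) = 11.18034, (5, 0)->(-2, 1): sqrt(50) = 7.071068, (-2, 1)->(-6, -2): sqrt(25) = 5
Sum = 23.251408
Perimeter = 23.2514

23.2514


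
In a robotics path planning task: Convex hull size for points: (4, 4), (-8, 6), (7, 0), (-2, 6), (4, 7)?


Convex hull vertices (CCW): (-8, 6), (7, 0), (4, 7)
Count = 3

3


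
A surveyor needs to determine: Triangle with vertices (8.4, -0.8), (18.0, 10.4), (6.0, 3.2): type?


Side lengths squared: AB^2=217.6, BC^2=195.84, CA^2=21.76
Sorted: [21.76, 195.84, 217.6]
By sides: Scalene, By angles: Right

Scalene, Right


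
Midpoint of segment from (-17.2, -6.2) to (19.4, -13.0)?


M = (((-17.2)+19.4)/2, ((-6.2)+(-13))/2)
= (1.1, -9.6)

(1.1, -9.6)


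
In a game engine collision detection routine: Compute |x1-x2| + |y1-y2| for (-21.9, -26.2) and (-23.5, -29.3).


|(-21.9)-(-23.5)| + |(-26.2)-(-29.3)| = 1.6 + 3.1 = 4.7

4.7


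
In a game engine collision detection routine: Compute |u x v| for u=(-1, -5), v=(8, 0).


|u x v| = |(-1)*0 - (-5)*8|
= |0 - (-40)| = 40

40


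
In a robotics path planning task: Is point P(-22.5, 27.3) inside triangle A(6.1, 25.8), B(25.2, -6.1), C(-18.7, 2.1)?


Cross products: AB x AP = -883.69, BC x BP = -1075.12, CA x CP = 715.02
All same sign? no

No, outside


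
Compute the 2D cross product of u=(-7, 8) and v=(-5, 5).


u x v = u_x*v_y - u_y*v_x = (-7)*5 - 8*(-5)
= (-35) - (-40) = 5

5


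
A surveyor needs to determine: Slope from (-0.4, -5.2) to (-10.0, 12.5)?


slope = (y2-y1)/(x2-x1) = (12.5-(-5.2))/((-10)-(-0.4)) = 17.7/(-9.6) = -1.8438

-1.8438


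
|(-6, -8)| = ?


|u| = sqrt((-6)^2 + (-8)^2) = sqrt(100) = 10

10


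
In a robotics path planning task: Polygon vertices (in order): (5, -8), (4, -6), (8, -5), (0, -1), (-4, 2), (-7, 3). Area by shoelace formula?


Shoelace sum: (5*(-6) - 4*(-8)) + (4*(-5) - 8*(-6)) + (8*(-1) - 0*(-5)) + (0*2 - (-4)*(-1)) + ((-4)*3 - (-7)*2) + ((-7)*(-8) - 5*3)
= 61
Area = |61|/2 = 30.5

30.5


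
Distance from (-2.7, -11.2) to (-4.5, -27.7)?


dx=-1.8, dy=-16.5
d^2 = (-1.8)^2 + (-16.5)^2 = 275.49
d = sqrt(275.49) = 16.5979

16.5979


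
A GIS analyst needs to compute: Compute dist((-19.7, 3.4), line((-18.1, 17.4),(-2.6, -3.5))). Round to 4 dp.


|cross product| = 250.44
|line direction| = sqrt(677.06) = 26.0204
Distance = 250.44/sqrt(677.06) = 9.6248

9.6248


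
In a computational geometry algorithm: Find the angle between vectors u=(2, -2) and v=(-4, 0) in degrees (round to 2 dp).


u.v = -8, |u| = sqrt(8) = 2.8284, |v| = sqrt(16) = 4
cos(theta) = u.v/(|u||v|) = -8/sqrt(128) = -0.707107
theta = acos(-0.707107) = 135 degrees

135 degrees


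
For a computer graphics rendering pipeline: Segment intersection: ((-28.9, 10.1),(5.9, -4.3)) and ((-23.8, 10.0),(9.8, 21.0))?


Cross products: d1=59.46, d2=-807.18, d3=69.96, d4=936.6
d1*d2 < 0 and d3*d4 < 0? no

No, they don't intersect


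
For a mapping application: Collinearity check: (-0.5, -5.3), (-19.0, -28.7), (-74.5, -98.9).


Cross product: ((-19)-(-0.5))*((-98.9)-(-5.3)) - ((-28.7)-(-5.3))*((-74.5)-(-0.5))
= 0

Yes, collinear


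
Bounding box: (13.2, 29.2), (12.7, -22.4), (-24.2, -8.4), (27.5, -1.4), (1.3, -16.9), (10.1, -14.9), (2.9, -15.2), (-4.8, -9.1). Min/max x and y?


x range: [-24.2, 27.5]
y range: [-22.4, 29.2]
Bounding box: (-24.2,-22.4) to (27.5,29.2)

(-24.2,-22.4) to (27.5,29.2)


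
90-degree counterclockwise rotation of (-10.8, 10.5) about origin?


90° CCW: (x,y) -> (-y, x)
(-10.8,10.5) -> (-10.5, -10.8)

(-10.5, -10.8)


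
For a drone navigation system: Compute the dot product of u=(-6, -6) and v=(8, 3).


u . v = u_x*v_x + u_y*v_y = (-6)*8 + (-6)*3
= (-48) + (-18) = -66

-66


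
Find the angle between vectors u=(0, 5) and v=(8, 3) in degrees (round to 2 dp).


u.v = 15, |u| = sqrt(25) = 5, |v| = sqrt(73) = 8.544
cos(theta) = u.v/(|u||v|) = 15/sqrt(1825) = 0.351123
theta = acos(0.351123) = 69.44 degrees

69.44 degrees


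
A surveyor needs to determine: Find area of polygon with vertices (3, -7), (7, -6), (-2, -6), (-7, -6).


Shoelace sum: (3*(-6) - 7*(-7)) + (7*(-6) - (-2)*(-6)) + ((-2)*(-6) - (-7)*(-6)) + ((-7)*(-7) - 3*(-6))
= 14
Area = |14|/2 = 7

7


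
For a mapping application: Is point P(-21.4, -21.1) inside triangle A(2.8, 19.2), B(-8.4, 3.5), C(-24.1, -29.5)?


Cross products: AB x AP = 71.42, BC x BP = -42.78, CA x CP = 94.47
All same sign? no

No, outside


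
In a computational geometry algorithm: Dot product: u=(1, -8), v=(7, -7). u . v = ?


u . v = u_x*v_x + u_y*v_y = 1*7 + (-8)*(-7)
= 7 + 56 = 63

63


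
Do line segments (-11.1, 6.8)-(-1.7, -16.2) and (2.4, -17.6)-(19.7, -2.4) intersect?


Cross products: d1=627.32, d2=86.54, d3=81.14, d4=621.92
d1*d2 < 0 and d3*d4 < 0? no

No, they don't intersect


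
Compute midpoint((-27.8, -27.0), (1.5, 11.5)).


M = (((-27.8)+1.5)/2, ((-27)+11.5)/2)
= (-13.15, -7.75)

(-13.15, -7.75)


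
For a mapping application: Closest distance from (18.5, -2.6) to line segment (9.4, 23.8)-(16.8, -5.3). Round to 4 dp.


Project P onto AB: t = 0.9268 (clamped to [0,1])
Closest point on segment: (16.2584, -3.17)
Distance: 2.313

2.313


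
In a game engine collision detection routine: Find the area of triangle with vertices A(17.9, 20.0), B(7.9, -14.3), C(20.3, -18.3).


Area = |x_A(y_B-y_C) + x_B(y_C-y_A) + x_C(y_A-y_B)|/2
= |71.6 + (-302.57) + 696.29|/2
= 465.32/2 = 232.66

232.66


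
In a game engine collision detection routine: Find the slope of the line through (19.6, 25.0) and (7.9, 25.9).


slope = (y2-y1)/(x2-x1) = (25.9-25)/(7.9-19.6) = 0.9/(-11.7) = -0.0769

-0.0769


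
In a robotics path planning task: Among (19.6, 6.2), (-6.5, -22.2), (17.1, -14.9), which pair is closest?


d(P0,P1) = 38.5716, d(P0,P2) = 21.2476, d(P1,P2) = 24.7032
Closest: P0 and P2

Closest pair: (19.6, 6.2) and (17.1, -14.9), distance = 21.2476


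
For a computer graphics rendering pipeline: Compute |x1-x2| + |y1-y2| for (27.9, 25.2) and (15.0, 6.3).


|27.9-15| + |25.2-6.3| = 12.9 + 18.9 = 31.8

31.8


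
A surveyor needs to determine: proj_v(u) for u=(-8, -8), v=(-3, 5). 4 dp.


u.v = -16, |v| = sqrt(34) = 5.831
Scalar projection = u.v / |v| = -16 / sqrt(34) = -2.744

-2.744


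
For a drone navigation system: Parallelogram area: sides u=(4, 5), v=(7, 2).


|u x v| = |4*2 - 5*7|
= |8 - 35| = 27

27


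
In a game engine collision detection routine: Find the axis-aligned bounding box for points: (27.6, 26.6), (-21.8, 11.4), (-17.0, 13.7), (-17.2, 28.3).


x range: [-21.8, 27.6]
y range: [11.4, 28.3]
Bounding box: (-21.8,11.4) to (27.6,28.3)

(-21.8,11.4) to (27.6,28.3)


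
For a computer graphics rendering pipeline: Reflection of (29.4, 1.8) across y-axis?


Reflection over y-axis: (x,y) -> (-x,y)
(29.4, 1.8) -> (-29.4, 1.8)

(-29.4, 1.8)


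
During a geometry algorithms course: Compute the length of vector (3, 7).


|u| = sqrt(3^2 + 7^2) = sqrt(58) = 7.6158

7.6158


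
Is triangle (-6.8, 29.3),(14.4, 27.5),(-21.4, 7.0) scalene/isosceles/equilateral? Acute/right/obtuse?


Side lengths squared: AB^2=452.68, BC^2=1701.89, CA^2=710.45
Sorted: [452.68, 710.45, 1701.89]
By sides: Scalene, By angles: Obtuse

Scalene, Obtuse


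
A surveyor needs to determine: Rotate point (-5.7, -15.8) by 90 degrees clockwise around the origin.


90° CW: (x,y) -> (y, -x)
(-5.7,-15.8) -> (-15.8, 5.7)

(-15.8, 5.7)


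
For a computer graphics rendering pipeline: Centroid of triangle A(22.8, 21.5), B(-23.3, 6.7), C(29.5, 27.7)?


Centroid = ((x_A+x_B+x_C)/3, (y_A+y_B+y_C)/3)
= ((22.8+(-23.3)+29.5)/3, (21.5+6.7+27.7)/3)
= (9.6667, 18.6333)

(9.6667, 18.6333)


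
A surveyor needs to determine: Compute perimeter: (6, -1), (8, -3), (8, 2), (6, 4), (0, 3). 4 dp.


Sides: (6, -1)->(8, -3): sqrt(8) = 2.828427, (8, -3)->(8, 2): sqrt(25) = 5, (8, 2)->(6, 4): sqrt(8) = 2.828427, (6, 4)->(0, 3): sqrt(37) = 6.082763, (0, 3)->(6, -1): sqrt(52) = 7.211103
Sum = 23.95072
Perimeter = 23.9507

23.9507


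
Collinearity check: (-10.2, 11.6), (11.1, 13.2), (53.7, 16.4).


Cross product: (11.1-(-10.2))*(16.4-11.6) - (13.2-11.6)*(53.7-(-10.2))
= 0

Yes, collinear


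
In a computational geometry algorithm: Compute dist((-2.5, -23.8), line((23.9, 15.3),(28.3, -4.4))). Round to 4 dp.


|cross product| = 692.12
|line direction| = sqrt(407.45) = 20.1854
Distance = 692.12/sqrt(407.45) = 34.2882

34.2882


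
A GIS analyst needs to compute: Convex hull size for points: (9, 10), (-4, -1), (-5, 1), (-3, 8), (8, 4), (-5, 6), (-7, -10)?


Convex hull vertices (CCW): (-7, -10), (8, 4), (9, 10), (-3, 8), (-5, 6)
Count = 5

5


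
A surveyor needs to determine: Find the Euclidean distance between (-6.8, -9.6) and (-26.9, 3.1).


dx=-20.1, dy=12.7
d^2 = (-20.1)^2 + 12.7^2 = 565.3
d = sqrt(565.3) = 23.776

23.776


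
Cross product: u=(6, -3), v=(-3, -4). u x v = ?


u x v = u_x*v_y - u_y*v_x = 6*(-4) - (-3)*(-3)
= (-24) - 9 = -33

-33


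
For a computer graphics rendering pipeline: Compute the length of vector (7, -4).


|u| = sqrt(7^2 + (-4)^2) = sqrt(65) = 8.0623

8.0623


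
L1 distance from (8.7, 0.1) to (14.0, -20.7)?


|8.7-14| + |0.1-(-20.7)| = 5.3 + 20.8 = 26.1

26.1


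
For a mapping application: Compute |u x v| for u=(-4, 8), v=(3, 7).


|u x v| = |(-4)*7 - 8*3|
= |(-28) - 24| = 52

52


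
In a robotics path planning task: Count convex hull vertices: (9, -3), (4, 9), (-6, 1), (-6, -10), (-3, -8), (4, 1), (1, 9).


Convex hull vertices (CCW): (-6, -10), (9, -3), (4, 9), (1, 9), (-6, 1)
Count = 5

5


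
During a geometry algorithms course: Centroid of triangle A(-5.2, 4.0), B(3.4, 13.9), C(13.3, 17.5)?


Centroid = ((x_A+x_B+x_C)/3, (y_A+y_B+y_C)/3)
= (((-5.2)+3.4+13.3)/3, (4+13.9+17.5)/3)
= (3.8333, 11.8)

(3.8333, 11.8)


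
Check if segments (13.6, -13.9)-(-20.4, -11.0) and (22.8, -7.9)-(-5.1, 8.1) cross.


Cross products: d1=314.6, d2=777.69, d3=-230.68, d4=-693.77
d1*d2 < 0 and d3*d4 < 0? no

No, they don't intersect


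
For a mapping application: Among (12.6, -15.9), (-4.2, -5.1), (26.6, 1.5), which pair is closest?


d(P0,P1) = 19.972, d(P0,P2) = 22.3329, d(P1,P2) = 31.4992
Closest: P0 and P1

Closest pair: (12.6, -15.9) and (-4.2, -5.1), distance = 19.972


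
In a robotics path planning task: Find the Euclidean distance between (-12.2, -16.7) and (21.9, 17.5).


dx=34.1, dy=34.2
d^2 = 34.1^2 + 34.2^2 = 2332.45
d = sqrt(2332.45) = 48.2954

48.2954


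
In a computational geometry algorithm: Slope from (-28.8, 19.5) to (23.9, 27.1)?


slope = (y2-y1)/(x2-x1) = (27.1-19.5)/(23.9-(-28.8)) = 7.6/52.7 = 0.1442

0.1442


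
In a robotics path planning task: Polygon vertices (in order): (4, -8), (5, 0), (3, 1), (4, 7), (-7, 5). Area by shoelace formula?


Shoelace sum: (4*0 - 5*(-8)) + (5*1 - 3*0) + (3*7 - 4*1) + (4*5 - (-7)*7) + ((-7)*(-8) - 4*5)
= 167
Area = |167|/2 = 83.5

83.5


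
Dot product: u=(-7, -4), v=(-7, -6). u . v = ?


u . v = u_x*v_x + u_y*v_y = (-7)*(-7) + (-4)*(-6)
= 49 + 24 = 73

73


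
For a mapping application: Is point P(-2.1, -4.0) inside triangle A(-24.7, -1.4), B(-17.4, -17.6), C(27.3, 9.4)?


Cross products: AB x AP = 347.14, BC x BP = 194.82, CA x CP = 379.28
All same sign? yes

Yes, inside


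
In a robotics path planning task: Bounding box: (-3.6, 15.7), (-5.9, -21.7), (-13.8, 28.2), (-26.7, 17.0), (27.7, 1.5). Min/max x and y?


x range: [-26.7, 27.7]
y range: [-21.7, 28.2]
Bounding box: (-26.7,-21.7) to (27.7,28.2)

(-26.7,-21.7) to (27.7,28.2)


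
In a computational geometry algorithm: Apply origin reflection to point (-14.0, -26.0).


Reflection over origin: (x,y) -> (-x,-y)
(-14, -26) -> (14, 26)

(14, 26)


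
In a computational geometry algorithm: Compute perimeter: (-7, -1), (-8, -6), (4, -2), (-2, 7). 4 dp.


Sides: (-7, -1)->(-8, -6): sqrt(26) = 5.09902, (-8, -6)->(4, -2): sqrt(160) = 12.649111, (4, -2)->(-2, 7): sqrt(117) = 10.816654, (-2, 7)->(-7, -1): sqrt(89) = 9.433981
Sum = 37.998766
Perimeter = 37.9988

37.9988


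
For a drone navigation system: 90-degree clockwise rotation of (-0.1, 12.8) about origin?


90° CW: (x,y) -> (y, -x)
(-0.1,12.8) -> (12.8, 0.1)

(12.8, 0.1)


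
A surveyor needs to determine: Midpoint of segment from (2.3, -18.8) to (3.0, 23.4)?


M = ((2.3+3)/2, ((-18.8)+23.4)/2)
= (2.65, 2.3)

(2.65, 2.3)


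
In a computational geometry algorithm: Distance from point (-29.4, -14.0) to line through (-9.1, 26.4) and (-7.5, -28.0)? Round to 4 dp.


|cross product| = 1168.96
|line direction| = sqrt(2961.92) = 54.4235
Distance = 1168.96/sqrt(2961.92) = 21.4789

21.4789


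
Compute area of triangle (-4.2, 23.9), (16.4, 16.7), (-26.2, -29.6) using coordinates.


Area = |x_A(y_B-y_C) + x_B(y_C-y_A) + x_C(y_A-y_B)|/2
= |(-194.46) + (-877.4) + (-188.64)|/2
= 1260.5/2 = 630.25

630.25


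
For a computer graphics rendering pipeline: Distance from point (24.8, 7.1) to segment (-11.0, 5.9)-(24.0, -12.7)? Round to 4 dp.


Project P onto AB: t = 0.7834 (clamped to [0,1])
Closest point on segment: (16.4188, -8.6711)
Distance: 17.8598

17.8598


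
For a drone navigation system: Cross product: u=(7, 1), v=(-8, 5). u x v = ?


u x v = u_x*v_y - u_y*v_x = 7*5 - 1*(-8)
= 35 - (-8) = 43

43


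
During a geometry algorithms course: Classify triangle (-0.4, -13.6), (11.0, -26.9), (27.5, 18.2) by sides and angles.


Side lengths squared: AB^2=306.85, BC^2=2306.26, CA^2=1789.65
Sorted: [306.85, 1789.65, 2306.26]
By sides: Scalene, By angles: Obtuse

Scalene, Obtuse


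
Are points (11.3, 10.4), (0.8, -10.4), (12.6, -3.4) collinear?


Cross product: (0.8-11.3)*((-3.4)-10.4) - ((-10.4)-10.4)*(12.6-11.3)
= 171.94

No, not collinear


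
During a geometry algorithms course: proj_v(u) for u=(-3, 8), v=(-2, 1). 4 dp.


u.v = 14, |v| = sqrt(5) = 2.2361
Scalar projection = u.v / |v| = 14 / sqrt(5) = 6.261

6.261


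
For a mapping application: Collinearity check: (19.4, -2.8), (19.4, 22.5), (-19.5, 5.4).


Cross product: (19.4-19.4)*(5.4-(-2.8)) - (22.5-(-2.8))*((-19.5)-19.4)
= 984.17

No, not collinear


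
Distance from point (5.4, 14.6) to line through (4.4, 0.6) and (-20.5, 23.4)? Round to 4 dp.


|cross product| = 371.4
|line direction| = sqrt(1139.85) = 33.7617
Distance = 371.4/sqrt(1139.85) = 11.0006

11.0006


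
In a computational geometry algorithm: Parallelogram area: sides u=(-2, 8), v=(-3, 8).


|u x v| = |(-2)*8 - 8*(-3)|
= |(-16) - (-24)| = 8

8


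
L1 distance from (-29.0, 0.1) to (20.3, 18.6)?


|(-29)-20.3| + |0.1-18.6| = 49.3 + 18.5 = 67.8

67.8


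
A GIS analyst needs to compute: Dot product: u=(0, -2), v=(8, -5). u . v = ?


u . v = u_x*v_x + u_y*v_y = 0*8 + (-2)*(-5)
= 0 + 10 = 10

10


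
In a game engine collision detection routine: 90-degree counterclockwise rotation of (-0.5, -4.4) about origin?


90° CCW: (x,y) -> (-y, x)
(-0.5,-4.4) -> (4.4, -0.5)

(4.4, -0.5)


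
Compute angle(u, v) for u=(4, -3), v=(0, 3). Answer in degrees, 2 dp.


u.v = -9, |u| = sqrt(25) = 5, |v| = sqrt(9) = 3
cos(theta) = u.v/(|u||v|) = -9/sqrt(225) = -0.6
theta = acos(-0.6) = 126.87 degrees

126.87 degrees


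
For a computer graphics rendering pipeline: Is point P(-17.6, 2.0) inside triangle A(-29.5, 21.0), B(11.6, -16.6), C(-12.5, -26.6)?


Cross products: AB x AP = -333.46, BC x BP = -740.26, CA x CP = -243.44
All same sign? yes

Yes, inside


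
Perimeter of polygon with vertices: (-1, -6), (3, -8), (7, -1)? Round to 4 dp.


Sides: (-1, -6)->(3, -8): sqrt(20) = 4.472136, (3, -8)->(7, -1): sqrt(65) = 8.062258, (7, -1)->(-1, -6): sqrt(89) = 9.433981
Sum = 21.968375
Perimeter = 21.9684

21.9684


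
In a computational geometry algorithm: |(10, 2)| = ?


|u| = sqrt(10^2 + 2^2) = sqrt(104) = 10.198

10.198


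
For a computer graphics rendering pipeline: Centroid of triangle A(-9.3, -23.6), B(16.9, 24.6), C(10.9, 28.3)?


Centroid = ((x_A+x_B+x_C)/3, (y_A+y_B+y_C)/3)
= (((-9.3)+16.9+10.9)/3, ((-23.6)+24.6+28.3)/3)
= (6.1667, 9.7667)

(6.1667, 9.7667)


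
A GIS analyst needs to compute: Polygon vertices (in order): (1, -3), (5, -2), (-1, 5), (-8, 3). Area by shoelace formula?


Shoelace sum: (1*(-2) - 5*(-3)) + (5*5 - (-1)*(-2)) + ((-1)*3 - (-8)*5) + ((-8)*(-3) - 1*3)
= 94
Area = |94|/2 = 47

47


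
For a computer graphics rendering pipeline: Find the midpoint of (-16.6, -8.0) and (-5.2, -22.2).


M = (((-16.6)+(-5.2))/2, ((-8)+(-22.2))/2)
= (-10.9, -15.1)

(-10.9, -15.1)


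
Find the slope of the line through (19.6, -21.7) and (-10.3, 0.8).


slope = (y2-y1)/(x2-x1) = (0.8-(-21.7))/((-10.3)-19.6) = 22.5/(-29.9) = -0.7525

-0.7525


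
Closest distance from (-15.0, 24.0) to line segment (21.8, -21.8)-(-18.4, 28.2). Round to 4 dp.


Project P onto AB: t = 0.9158 (clamped to [0,1])
Closest point on segment: (-15.0141, 23.9887)
Distance: 0.0181

0.0181


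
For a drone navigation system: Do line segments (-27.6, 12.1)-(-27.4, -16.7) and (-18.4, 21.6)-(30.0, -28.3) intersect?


Cross products: d1=-918.88, d2=-2302.82, d3=266.86, d4=1650.8
d1*d2 < 0 and d3*d4 < 0? no

No, they don't intersect


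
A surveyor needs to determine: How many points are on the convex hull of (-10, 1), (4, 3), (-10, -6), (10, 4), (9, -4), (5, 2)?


Convex hull vertices (CCW): (-10, -6), (9, -4), (10, 4), (-10, 1)
Count = 4

4


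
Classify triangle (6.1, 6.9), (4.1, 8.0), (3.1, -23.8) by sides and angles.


Side lengths squared: AB^2=5.21, BC^2=1012.24, CA^2=951.49
Sorted: [5.21, 951.49, 1012.24]
By sides: Scalene, By angles: Obtuse

Scalene, Obtuse


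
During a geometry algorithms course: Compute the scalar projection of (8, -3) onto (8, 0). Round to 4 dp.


u.v = 64, |v| = sqrt(64) = 8
Scalar projection = u.v / |v| = 64 / sqrt(64) = 8

8


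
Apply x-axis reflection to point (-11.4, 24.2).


Reflection over x-axis: (x,y) -> (x,-y)
(-11.4, 24.2) -> (-11.4, -24.2)

(-11.4, -24.2)


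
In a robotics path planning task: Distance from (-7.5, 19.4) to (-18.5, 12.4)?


dx=-11, dy=-7
d^2 = (-11)^2 + (-7)^2 = 170
d = sqrt(170) = 13.0384

13.0384


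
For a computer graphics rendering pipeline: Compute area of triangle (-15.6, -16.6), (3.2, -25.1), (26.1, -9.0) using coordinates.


Area = |x_A(y_B-y_C) + x_B(y_C-y_A) + x_C(y_A-y_B)|/2
= |251.16 + 24.32 + 221.85|/2
= 497.33/2 = 248.665

248.665


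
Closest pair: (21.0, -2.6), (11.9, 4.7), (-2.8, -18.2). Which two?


d(P0,P1) = 11.6662, d(P0,P2) = 28.457, d(P1,P2) = 27.2121
Closest: P0 and P1

Closest pair: (21.0, -2.6) and (11.9, 4.7), distance = 11.6662


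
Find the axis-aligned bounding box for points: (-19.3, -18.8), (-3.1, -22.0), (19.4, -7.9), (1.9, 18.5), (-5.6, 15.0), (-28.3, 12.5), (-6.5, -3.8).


x range: [-28.3, 19.4]
y range: [-22, 18.5]
Bounding box: (-28.3,-22) to (19.4,18.5)

(-28.3,-22) to (19.4,18.5)


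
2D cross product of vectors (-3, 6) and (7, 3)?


u x v = u_x*v_y - u_y*v_x = (-3)*3 - 6*7
= (-9) - 42 = -51

-51


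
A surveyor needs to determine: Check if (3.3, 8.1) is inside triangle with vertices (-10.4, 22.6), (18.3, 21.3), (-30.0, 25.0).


Cross products: AB x AP = -398.34, BC x BP = 693.06, CA x CP = -251.32
All same sign? no

No, outside


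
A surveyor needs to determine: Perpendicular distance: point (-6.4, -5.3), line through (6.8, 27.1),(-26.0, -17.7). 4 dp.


|cross product| = 471.36
|line direction| = sqrt(3082.88) = 55.5237
Distance = 471.36/sqrt(3082.88) = 8.4893

8.4893


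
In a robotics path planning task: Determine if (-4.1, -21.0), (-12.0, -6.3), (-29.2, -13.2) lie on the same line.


Cross product: ((-12)-(-4.1))*((-13.2)-(-21)) - ((-6.3)-(-21))*((-29.2)-(-4.1))
= 307.35

No, not collinear


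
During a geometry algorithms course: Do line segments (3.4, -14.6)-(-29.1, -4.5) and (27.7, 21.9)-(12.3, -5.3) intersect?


Cross products: d1=-98.86, d2=-1138.4, d3=-1431.68, d4=-392.14
d1*d2 < 0 and d3*d4 < 0? no

No, they don't intersect


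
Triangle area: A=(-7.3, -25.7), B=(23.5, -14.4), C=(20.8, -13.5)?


Area = |x_A(y_B-y_C) + x_B(y_C-y_A) + x_C(y_A-y_B)|/2
= |6.57 + 286.7 + (-235.04)|/2
= 58.23/2 = 29.115

29.115


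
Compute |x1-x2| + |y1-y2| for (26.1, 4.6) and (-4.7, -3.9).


|26.1-(-4.7)| + |4.6-(-3.9)| = 30.8 + 8.5 = 39.3

39.3


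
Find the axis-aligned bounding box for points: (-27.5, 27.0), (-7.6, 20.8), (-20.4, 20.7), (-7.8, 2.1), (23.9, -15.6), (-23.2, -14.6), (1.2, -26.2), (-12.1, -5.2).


x range: [-27.5, 23.9]
y range: [-26.2, 27]
Bounding box: (-27.5,-26.2) to (23.9,27)

(-27.5,-26.2) to (23.9,27)


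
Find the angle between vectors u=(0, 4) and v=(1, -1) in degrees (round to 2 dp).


u.v = -4, |u| = sqrt(16) = 4, |v| = sqrt(2) = 1.4142
cos(theta) = u.v/(|u||v|) = -4/sqrt(32) = -0.707107
theta = acos(-0.707107) = 135 degrees

135 degrees


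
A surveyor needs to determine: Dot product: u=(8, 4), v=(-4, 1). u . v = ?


u . v = u_x*v_x + u_y*v_y = 8*(-4) + 4*1
= (-32) + 4 = -28

-28


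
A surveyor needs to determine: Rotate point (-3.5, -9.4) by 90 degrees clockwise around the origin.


90° CW: (x,y) -> (y, -x)
(-3.5,-9.4) -> (-9.4, 3.5)

(-9.4, 3.5)


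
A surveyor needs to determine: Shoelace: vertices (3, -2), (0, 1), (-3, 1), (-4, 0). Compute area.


Shoelace sum: (3*1 - 0*(-2)) + (0*1 - (-3)*1) + ((-3)*0 - (-4)*1) + ((-4)*(-2) - 3*0)
= 18
Area = |18|/2 = 9

9


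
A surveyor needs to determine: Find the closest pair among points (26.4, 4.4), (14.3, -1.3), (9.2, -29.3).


d(P0,P1) = 13.3754, d(P0,P2) = 37.8356, d(P1,P2) = 28.4607
Closest: P0 and P1

Closest pair: (26.4, 4.4) and (14.3, -1.3), distance = 13.3754


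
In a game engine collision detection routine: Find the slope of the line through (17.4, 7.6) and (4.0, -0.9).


slope = (y2-y1)/(x2-x1) = ((-0.9)-7.6)/(4-17.4) = (-8.5)/(-13.4) = 0.6343

0.6343


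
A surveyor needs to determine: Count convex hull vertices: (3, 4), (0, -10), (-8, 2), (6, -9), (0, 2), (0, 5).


Convex hull vertices (CCW): (-8, 2), (0, -10), (6, -9), (3, 4), (0, 5)
Count = 5

5


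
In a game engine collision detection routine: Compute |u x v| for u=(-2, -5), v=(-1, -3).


|u x v| = |(-2)*(-3) - (-5)*(-1)|
= |6 - 5| = 1

1


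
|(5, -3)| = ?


|u| = sqrt(5^2 + (-3)^2) = sqrt(34) = 5.831

5.831


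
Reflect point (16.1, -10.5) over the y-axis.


Reflection over y-axis: (x,y) -> (-x,y)
(16.1, -10.5) -> (-16.1, -10.5)

(-16.1, -10.5)


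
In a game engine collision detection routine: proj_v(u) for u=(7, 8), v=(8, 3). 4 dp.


u.v = 80, |v| = sqrt(73) = 8.544
Scalar projection = u.v / |v| = 80 / sqrt(73) = 9.3633

9.3633


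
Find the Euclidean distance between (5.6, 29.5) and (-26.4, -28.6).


dx=-32, dy=-58.1
d^2 = (-32)^2 + (-58.1)^2 = 4399.61
d = sqrt(4399.61) = 66.3296

66.3296


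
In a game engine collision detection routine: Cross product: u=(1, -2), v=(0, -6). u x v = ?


u x v = u_x*v_y - u_y*v_x = 1*(-6) - (-2)*0
= (-6) - 0 = -6

-6


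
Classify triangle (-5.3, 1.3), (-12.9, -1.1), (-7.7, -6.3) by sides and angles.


Side lengths squared: AB^2=63.52, BC^2=54.08, CA^2=63.52
Sorted: [54.08, 63.52, 63.52]
By sides: Isosceles, By angles: Acute

Isosceles, Acute


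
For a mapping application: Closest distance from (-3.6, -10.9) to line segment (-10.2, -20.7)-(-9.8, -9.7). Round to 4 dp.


Project P onto AB: t = 0.9115 (clamped to [0,1])
Closest point on segment: (-9.8354, -10.6733)
Distance: 6.2395

6.2395


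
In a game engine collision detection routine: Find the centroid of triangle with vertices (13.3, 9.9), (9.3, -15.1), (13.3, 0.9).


Centroid = ((x_A+x_B+x_C)/3, (y_A+y_B+y_C)/3)
= ((13.3+9.3+13.3)/3, (9.9+(-15.1)+0.9)/3)
= (11.9667, -1.4333)

(11.9667, -1.4333)


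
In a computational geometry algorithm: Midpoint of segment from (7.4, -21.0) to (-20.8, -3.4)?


M = ((7.4+(-20.8))/2, ((-21)+(-3.4))/2)
= (-6.7, -12.2)

(-6.7, -12.2)


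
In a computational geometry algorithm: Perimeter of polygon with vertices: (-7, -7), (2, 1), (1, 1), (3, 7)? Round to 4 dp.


Sides: (-7, -7)->(2, 1): sqrt(145) = 12.041595, (2, 1)->(1, 1): sqrt(1) = 1, (1, 1)->(3, 7): sqrt(40) = 6.324555, (3, 7)->(-7, -7): sqrt(296) = 17.204651
Sum = 36.570801
Perimeter = 36.5708

36.5708


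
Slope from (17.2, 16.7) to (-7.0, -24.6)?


slope = (y2-y1)/(x2-x1) = ((-24.6)-16.7)/((-7)-17.2) = (-41.3)/(-24.2) = 1.7066

1.7066


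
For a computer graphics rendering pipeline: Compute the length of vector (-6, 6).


|u| = sqrt((-6)^2 + 6^2) = sqrt(72) = 8.4853

8.4853


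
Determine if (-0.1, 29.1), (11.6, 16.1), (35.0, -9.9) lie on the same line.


Cross product: (11.6-(-0.1))*((-9.9)-29.1) - (16.1-29.1)*(35-(-0.1))
= 0

Yes, collinear


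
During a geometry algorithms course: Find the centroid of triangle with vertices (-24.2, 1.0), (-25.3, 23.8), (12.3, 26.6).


Centroid = ((x_A+x_B+x_C)/3, (y_A+y_B+y_C)/3)
= (((-24.2)+(-25.3)+12.3)/3, (1+23.8+26.6)/3)
= (-12.4, 17.1333)

(-12.4, 17.1333)


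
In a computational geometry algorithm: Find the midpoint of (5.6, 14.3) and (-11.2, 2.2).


M = ((5.6+(-11.2))/2, (14.3+2.2)/2)
= (-2.8, 8.25)

(-2.8, 8.25)


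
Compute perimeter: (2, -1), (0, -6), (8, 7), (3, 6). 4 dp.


Sides: (2, -1)->(0, -6): sqrt(29) = 5.385165, (0, -6)->(8, 7): sqrt(233) = 15.264338, (8, 7)->(3, 6): sqrt(26) = 5.09902, (3, 6)->(2, -1): sqrt(50) = 7.071068
Sum = 32.819591
Perimeter = 32.8196

32.8196


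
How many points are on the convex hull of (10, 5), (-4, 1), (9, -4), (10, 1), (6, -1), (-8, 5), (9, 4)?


Convex hull vertices (CCW): (-8, 5), (-4, 1), (9, -4), (10, 1), (10, 5)
Count = 5

5
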